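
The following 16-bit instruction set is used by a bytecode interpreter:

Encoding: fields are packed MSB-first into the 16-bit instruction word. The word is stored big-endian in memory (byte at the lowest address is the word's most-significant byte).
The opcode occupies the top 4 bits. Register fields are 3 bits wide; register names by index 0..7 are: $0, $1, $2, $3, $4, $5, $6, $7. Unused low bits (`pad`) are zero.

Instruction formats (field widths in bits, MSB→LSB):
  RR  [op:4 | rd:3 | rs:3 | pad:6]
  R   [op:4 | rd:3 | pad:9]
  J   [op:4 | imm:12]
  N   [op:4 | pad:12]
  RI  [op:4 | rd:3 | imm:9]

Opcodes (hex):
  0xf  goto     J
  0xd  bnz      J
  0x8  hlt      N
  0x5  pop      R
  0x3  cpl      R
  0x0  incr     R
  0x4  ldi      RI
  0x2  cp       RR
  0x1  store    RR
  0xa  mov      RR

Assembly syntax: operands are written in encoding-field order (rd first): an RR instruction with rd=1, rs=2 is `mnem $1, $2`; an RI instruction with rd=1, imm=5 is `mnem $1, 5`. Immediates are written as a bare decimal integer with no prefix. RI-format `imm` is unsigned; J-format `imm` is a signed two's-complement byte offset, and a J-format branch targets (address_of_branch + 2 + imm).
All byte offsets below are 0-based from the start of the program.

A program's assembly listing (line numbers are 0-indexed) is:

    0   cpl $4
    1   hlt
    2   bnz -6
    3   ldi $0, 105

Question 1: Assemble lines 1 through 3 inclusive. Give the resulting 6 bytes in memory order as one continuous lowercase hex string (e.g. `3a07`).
line 1 (hlt): pack op=0x8:4|pad=0:12 = 0x8000; big→ 80 00
line 2 (bnz): pack op=0xd:4|imm=-6:12 = 0xdffa; big→ df fa
line 3 (ldi): pack op=0x4:4|rd=0:3|imm=105:9 = 0x4069; big→ 40 69

8000dffa4069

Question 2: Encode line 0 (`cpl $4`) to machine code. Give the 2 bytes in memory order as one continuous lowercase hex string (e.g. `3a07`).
0. cpl fields op=0x3:4|rd=4:3|pad=0:9 → word 3800h → 38 00

3800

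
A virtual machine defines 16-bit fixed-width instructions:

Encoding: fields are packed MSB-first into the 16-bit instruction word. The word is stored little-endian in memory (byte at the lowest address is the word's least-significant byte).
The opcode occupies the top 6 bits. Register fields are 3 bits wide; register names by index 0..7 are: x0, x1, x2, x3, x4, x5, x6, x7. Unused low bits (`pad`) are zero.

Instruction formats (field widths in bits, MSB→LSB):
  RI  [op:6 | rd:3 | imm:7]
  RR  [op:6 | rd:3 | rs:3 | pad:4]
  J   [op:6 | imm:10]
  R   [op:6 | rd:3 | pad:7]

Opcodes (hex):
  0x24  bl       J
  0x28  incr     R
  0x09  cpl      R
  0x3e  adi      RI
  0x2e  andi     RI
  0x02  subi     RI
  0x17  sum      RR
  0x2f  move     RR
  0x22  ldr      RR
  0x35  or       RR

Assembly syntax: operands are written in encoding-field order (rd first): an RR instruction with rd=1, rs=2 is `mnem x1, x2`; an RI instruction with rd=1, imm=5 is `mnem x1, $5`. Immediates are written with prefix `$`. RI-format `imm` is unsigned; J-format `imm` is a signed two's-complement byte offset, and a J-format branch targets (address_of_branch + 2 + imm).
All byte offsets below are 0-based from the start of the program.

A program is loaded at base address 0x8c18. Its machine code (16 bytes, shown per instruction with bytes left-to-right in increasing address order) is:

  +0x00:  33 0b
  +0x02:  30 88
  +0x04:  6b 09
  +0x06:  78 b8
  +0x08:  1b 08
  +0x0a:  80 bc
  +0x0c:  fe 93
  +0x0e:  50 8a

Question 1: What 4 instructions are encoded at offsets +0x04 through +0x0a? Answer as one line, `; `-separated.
off 0x04: read 6b 09 as little → 0x096b
  top 6b → 0x2 → subi [RI]
  rd@[9:7]=0x2 ⇒ x2
  imm@[6:0]=0x6b ⇒ $107
off 0x06: read 78 b8 as little → 0xb878
  top 6b → 0x2e → andi [RI]
  rd@[9:7]=0x0 ⇒ x0
  imm@[6:0]=0x78 ⇒ $120
off 0x08: read 1b 08 as little → 0x081b
  top 6b → 0x2 → subi [RI]
  rd@[9:7]=0x0 ⇒ x0
  imm@[6:0]=0x1b ⇒ $27
off 0x0a: read 80 bc as little → 0xbc80
  top 6b → 0x2f → move [RR]
  rd@[9:7]=0x1 ⇒ x1
  rs@[6:4]=0x0 ⇒ x0

subi x2, $107; andi x0, $120; subi x0, $27; move x1, x0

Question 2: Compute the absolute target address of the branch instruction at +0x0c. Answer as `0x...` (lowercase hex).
[0c] fe 93 → 0x93fe
  opcode bits[15:10]=0x24: bl/J
  [9:0] imm=1022 (s10→-2) = $-2
  target = base 0x8c18 + off 0x0c + 2 + imm -2 = 0x8c24

0x8c24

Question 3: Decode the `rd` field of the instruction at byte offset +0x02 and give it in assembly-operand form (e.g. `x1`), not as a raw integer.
off 0x02: read 30 88 as little → 0x8830
  op=0x8830>>10=0x22 ⇒ ldr (RR)
  [9:7] rd=0 = x0
  [6:4] rs=3 = x3

x0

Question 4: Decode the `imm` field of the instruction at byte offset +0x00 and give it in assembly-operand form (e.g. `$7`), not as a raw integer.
$51

@+00  little-endian(33 0b) = 0x0b33
  opcode bits[15:10]=0x2: subi/RI
  rd@[9:7]=0x6 ⇒ x6
  imm@[6:0]=0x33 ⇒ $51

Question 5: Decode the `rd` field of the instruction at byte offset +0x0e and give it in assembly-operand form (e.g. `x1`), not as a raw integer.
x4

off 0x0e: read 50 8a as little → 0x8a50
  op=0x8a50>>10=0x22 ⇒ ldr (RR)
  rd@[9:7]=0x4 ⇒ x4
  rs@[6:4]=0x5 ⇒ x5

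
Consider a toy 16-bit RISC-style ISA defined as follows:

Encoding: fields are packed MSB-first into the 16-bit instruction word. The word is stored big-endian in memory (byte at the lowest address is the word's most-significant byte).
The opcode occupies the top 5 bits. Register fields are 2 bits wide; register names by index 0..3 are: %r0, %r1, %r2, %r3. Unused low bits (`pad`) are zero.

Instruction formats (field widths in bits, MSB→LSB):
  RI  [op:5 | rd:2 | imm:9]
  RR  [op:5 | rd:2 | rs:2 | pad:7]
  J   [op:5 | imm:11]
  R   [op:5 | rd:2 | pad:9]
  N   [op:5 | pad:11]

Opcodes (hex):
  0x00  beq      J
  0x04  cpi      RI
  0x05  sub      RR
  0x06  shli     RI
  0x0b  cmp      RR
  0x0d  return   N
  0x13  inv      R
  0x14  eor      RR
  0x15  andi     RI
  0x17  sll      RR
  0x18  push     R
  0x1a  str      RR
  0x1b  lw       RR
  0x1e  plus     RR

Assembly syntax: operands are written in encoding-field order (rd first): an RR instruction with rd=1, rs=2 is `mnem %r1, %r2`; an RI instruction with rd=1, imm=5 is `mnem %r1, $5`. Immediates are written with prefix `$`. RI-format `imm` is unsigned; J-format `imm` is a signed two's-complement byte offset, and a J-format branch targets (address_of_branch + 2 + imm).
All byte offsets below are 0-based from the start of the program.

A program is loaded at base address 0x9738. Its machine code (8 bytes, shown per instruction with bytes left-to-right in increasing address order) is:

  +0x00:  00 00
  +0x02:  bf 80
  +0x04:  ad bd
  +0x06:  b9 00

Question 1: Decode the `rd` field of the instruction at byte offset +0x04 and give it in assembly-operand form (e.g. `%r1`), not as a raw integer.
[04] ad bd → 0xadbd
  op=0xadbd>>11=0x15 ⇒ andi (RI)
  rd@[10:9]=0x2 ⇒ %r2
  imm@[8:0]=0x1bd ⇒ $445

%r2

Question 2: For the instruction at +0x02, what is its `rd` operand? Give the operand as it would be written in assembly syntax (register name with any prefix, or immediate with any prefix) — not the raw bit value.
%r3

+0x02: bf 80 ⇒ word 0xbf80 (big)
  op=0xbf80>>11=0x17 ⇒ sll (RR)
  [10:9] rd=3 = %r3
  [8:7] rs=3 = %r3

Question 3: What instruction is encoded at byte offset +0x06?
@+06  big-endian(b9 00) = 0xb900
  op=0xb900>>11=0x17 ⇒ sll (RR)
  rd@[10:9]=0x0 ⇒ %r0
  rs@[8:7]=0x2 ⇒ %r2

sll %r0, %r2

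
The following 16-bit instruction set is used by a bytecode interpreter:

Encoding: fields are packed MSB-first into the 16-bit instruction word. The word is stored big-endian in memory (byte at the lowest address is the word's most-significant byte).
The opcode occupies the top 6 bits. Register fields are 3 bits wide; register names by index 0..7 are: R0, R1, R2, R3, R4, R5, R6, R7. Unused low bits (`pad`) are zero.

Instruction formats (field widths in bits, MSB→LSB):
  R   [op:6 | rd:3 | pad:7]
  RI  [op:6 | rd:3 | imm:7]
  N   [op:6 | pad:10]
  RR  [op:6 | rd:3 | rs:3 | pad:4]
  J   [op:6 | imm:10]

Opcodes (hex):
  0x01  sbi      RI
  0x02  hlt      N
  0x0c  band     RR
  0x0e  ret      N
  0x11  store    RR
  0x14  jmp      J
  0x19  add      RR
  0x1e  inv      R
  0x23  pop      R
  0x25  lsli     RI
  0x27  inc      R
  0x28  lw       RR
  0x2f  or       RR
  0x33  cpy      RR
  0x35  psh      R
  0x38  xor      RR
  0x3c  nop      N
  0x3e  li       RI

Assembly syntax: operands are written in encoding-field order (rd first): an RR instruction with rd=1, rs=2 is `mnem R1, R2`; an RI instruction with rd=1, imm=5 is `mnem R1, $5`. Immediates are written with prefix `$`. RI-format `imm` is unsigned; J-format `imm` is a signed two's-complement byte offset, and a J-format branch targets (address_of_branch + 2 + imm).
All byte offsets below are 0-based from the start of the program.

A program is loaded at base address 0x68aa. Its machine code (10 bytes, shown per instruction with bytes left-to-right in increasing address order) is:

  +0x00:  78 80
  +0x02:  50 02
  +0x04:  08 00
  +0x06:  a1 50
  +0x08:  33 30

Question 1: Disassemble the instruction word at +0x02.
+0x02: 50 02 ⇒ word 0x5002 (big)
  top 6b → 0x14 → jmp [J]
  imm: (w>>0)&0x3ff=0x2 → $2

jmp $2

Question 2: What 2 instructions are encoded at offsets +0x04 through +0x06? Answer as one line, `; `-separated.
hlt; lw R2, R5

@+04  big-endian(08 00) = 0x0800
  top 6b → 0x2 → hlt [N]
@+06  big-endian(a1 50) = 0xa150
  top 6b → 0x28 → lw [RR]
  rd@[9:7]=0x2 ⇒ R2
  rs@[6:4]=0x5 ⇒ R5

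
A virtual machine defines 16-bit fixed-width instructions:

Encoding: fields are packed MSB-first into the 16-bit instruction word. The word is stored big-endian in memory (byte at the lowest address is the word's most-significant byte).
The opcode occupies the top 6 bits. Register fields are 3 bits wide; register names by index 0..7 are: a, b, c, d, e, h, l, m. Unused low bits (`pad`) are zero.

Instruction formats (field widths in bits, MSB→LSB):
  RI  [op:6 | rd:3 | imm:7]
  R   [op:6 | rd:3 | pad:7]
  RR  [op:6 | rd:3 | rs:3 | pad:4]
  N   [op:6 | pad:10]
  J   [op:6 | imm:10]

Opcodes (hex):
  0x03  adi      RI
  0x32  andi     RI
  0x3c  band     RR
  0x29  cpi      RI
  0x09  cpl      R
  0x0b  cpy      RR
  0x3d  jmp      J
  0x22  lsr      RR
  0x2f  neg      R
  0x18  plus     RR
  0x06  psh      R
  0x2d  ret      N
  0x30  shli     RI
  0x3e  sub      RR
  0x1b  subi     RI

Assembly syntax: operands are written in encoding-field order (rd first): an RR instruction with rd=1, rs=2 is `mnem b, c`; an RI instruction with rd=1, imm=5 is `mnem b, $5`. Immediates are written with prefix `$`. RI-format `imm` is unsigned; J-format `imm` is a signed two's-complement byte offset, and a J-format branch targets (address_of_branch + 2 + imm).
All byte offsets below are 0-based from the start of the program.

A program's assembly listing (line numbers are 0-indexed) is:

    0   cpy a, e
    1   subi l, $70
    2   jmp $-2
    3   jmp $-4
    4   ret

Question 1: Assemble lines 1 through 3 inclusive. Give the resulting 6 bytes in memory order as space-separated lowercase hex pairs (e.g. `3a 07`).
6f 46 f7 fe f7 fc

line 1 (subi): pack op=0x1b:6|rd=6:3|imm=70:7 = 0x6f46; big→ 6f 46
line 2 (jmp): pack op=0x3d:6|imm=-2:10 = 0xf7fe; big→ f7 fe
line 3 (jmp): pack op=0x3d:6|imm=-4:10 = 0xf7fc; big→ f7 fc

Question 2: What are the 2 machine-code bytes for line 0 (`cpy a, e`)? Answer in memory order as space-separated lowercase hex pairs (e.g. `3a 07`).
line 0 (cpy): pack op=0xb:6|rd=0:3|rs=4:3|pad=0:4 = 0x2c40; big→ 2c 40

2c 40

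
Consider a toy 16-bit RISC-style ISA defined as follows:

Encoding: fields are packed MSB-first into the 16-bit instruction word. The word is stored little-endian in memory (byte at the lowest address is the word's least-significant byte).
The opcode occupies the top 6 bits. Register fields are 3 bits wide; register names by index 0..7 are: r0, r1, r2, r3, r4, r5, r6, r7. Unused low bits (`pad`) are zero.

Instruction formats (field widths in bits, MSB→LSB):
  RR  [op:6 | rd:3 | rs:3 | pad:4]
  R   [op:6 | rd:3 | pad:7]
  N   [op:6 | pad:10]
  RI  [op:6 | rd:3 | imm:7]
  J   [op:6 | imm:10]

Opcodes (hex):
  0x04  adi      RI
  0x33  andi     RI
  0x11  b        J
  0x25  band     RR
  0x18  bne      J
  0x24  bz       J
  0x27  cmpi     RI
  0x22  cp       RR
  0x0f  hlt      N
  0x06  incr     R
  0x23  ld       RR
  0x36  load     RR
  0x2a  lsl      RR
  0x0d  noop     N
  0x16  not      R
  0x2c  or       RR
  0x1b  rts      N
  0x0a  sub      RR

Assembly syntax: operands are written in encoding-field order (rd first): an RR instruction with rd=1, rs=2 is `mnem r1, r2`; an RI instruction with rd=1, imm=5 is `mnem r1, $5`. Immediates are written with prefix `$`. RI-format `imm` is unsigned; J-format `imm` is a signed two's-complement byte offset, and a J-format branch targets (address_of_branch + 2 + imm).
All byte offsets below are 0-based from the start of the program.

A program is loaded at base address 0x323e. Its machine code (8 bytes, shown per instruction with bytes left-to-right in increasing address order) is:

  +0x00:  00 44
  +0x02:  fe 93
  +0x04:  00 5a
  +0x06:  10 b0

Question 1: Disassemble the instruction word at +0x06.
or r0, r1

[06] 10 b0 → 0xb010
  op=0xb010>>10=0x2c ⇒ or (RR)
  rd: (w>>7)&0x7=0x0 → r0
  rs: (w>>4)&0x7=0x1 → r1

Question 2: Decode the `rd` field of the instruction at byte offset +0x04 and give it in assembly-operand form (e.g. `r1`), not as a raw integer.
off 0x04: read 00 5a as little → 0x5a00
  opcode bits[15:10]=0x16: not/R
  rd@[9:7]=0x4 ⇒ r4

r4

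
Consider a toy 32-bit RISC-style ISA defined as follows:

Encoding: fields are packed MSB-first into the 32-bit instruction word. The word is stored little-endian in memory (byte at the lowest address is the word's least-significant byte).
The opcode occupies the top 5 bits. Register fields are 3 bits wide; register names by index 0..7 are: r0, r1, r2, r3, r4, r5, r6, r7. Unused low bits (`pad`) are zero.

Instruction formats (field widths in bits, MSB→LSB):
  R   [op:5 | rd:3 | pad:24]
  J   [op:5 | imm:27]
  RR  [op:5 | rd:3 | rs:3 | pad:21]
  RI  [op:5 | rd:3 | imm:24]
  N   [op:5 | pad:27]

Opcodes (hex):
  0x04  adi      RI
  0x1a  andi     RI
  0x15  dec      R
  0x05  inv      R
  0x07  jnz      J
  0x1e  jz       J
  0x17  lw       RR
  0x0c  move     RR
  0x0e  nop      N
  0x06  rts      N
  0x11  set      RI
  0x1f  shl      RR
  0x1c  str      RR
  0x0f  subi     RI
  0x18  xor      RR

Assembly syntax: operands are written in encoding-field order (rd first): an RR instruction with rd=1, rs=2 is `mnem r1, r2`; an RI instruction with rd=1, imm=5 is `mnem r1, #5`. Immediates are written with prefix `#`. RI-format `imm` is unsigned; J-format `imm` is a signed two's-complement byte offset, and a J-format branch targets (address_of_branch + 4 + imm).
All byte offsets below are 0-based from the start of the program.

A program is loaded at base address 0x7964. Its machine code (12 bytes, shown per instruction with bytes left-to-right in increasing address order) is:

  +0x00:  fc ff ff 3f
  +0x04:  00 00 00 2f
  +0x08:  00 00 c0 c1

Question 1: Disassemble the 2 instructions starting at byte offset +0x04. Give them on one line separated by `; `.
inv r7; xor r1, r6

off 0x04: read 00 00 00 2f as little → 0x2f000000
  opcode bits[31:27]=0x5: inv/R
  rd: (w>>24)&0x7=0x7 → r7
off 0x08: read 00 00 c0 c1 as little → 0xc1c00000
  opcode bits[31:27]=0x18: xor/RR
  rd: (w>>24)&0x7=0x1 → r1
  rs: (w>>21)&0x7=0x6 → r6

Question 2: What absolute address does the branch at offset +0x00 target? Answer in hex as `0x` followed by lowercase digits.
off 0x00: read fc ff ff 3f as little → 0x3ffffffc
  top 5b → 0x7 → jnz [J]
  imm@[26:0]=0x7fffffc (s27→-4) ⇒ #-4
  target = base 0x7964 + off 0x00 + 4 + imm -4 = 0x7964

0x7964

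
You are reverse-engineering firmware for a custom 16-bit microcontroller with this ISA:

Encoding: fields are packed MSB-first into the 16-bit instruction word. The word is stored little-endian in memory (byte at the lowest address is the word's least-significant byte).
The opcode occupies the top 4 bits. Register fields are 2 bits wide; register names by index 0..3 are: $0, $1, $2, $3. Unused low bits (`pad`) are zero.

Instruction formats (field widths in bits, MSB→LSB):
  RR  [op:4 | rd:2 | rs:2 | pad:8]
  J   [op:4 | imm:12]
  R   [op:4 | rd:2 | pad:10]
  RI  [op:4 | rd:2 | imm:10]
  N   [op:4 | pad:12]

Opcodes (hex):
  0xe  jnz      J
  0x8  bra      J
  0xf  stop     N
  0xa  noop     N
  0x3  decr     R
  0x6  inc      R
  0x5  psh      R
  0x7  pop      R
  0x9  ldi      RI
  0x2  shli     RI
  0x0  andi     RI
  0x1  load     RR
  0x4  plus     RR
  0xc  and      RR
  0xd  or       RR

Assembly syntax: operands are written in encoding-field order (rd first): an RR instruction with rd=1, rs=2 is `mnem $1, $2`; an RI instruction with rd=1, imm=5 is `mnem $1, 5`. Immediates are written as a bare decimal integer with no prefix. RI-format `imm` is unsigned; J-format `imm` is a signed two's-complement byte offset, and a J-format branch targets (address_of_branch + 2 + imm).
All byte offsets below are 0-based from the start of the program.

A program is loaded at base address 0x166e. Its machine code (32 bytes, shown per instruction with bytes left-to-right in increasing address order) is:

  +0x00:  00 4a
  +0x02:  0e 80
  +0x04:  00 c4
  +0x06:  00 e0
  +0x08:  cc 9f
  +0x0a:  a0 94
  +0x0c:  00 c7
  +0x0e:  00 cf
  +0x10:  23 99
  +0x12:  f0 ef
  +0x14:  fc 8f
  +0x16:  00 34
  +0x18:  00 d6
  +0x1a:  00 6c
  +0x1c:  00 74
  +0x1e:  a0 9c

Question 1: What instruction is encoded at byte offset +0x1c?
off 0x1c: read 00 74 as little → 0x7400
  op=0x7400>>12=0x7 ⇒ pop (R)
  rd: (w>>10)&0x3=0x1 → $1

pop $1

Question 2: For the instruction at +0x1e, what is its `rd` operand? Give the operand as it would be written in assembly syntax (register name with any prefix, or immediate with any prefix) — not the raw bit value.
off 0x1e: read a0 9c as little → 0x9ca0
  op=0x9ca0>>12=0x9 ⇒ ldi (RI)
  rd: (w>>10)&0x3=0x3 → $3
  imm: (w>>0)&0x3ff=0xa0 → 160

$3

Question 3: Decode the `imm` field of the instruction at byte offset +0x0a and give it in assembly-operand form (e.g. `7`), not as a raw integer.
@+0a  little-endian(a0 94) = 0x94a0
  op=0x94a0>>12=0x9 ⇒ ldi (RI)
  rd: (w>>10)&0x3=0x1 → $1
  imm: (w>>0)&0x3ff=0xa0 → 160

160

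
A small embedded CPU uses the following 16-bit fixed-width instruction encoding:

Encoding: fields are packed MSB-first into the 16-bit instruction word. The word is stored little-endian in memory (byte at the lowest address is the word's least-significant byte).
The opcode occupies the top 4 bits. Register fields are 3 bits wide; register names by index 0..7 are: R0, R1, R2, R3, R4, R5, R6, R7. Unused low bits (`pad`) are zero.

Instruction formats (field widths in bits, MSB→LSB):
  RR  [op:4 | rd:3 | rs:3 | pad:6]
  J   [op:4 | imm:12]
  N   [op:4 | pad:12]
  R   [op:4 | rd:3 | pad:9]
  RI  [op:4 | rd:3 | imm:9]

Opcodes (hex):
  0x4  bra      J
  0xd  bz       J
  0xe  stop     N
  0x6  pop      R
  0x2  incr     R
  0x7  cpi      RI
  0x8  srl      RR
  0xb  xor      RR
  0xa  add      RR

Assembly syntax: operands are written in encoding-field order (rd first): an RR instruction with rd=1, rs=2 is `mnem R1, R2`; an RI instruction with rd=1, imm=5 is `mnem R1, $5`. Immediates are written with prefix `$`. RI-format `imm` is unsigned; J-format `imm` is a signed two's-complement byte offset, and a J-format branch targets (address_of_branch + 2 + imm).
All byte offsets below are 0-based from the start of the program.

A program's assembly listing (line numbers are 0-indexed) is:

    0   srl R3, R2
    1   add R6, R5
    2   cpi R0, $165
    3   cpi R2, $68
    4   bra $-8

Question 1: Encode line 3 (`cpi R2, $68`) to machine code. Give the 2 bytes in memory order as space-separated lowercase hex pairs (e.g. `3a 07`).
L3: cpi op=0x7:4|rd=2:3|imm=68:9 ⇒ 0x7444 ⇒ little 44 74

44 74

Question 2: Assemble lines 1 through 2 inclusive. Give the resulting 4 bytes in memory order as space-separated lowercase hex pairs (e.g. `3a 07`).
40 ad a5 70

1. add fields op=0xa:4|rd=6:3|rs=5:3|pad=0:6 → word ad40h → 40 ad
2. cpi fields op=0x7:4|rd=0:3|imm=165:9 → word 70a5h → a5 70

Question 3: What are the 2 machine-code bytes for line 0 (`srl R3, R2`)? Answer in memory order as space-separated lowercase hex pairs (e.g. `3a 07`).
80 86

L0: srl op=0x8:4|rd=3:3|rs=2:3|pad=0:6 ⇒ 0x8680 ⇒ little 80 86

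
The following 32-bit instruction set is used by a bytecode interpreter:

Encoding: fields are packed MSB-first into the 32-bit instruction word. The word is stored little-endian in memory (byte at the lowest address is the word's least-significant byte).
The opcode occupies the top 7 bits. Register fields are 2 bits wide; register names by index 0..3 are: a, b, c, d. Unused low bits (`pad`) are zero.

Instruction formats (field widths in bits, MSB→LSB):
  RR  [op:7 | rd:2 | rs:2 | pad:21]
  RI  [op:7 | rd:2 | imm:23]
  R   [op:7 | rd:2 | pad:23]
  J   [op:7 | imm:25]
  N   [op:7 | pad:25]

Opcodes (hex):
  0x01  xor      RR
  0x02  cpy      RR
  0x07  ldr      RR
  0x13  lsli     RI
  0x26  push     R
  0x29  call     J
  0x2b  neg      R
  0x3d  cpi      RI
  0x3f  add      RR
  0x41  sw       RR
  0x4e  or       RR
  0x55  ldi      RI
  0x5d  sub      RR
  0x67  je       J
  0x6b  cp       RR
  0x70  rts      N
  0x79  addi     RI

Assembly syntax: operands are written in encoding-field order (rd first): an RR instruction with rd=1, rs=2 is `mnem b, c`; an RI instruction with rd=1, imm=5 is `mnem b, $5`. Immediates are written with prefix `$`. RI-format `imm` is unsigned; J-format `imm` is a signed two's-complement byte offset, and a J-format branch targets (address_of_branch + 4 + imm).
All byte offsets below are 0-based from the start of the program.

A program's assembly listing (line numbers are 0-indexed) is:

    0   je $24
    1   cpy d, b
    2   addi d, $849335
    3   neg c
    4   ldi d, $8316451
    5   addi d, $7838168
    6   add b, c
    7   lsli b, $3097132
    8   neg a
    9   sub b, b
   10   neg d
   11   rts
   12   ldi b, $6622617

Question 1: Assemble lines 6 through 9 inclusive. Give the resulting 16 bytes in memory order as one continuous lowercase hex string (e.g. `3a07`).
0000c07e2c42af26000000560000a0ba

L6: add op=0x3f:7|rd=1:2|rs=2:2|pad=0:21 ⇒ 0x7ec00000 ⇒ little 00 00 c0 7e
L7: lsli op=0x13:7|rd=1:2|imm=3097132:23 ⇒ 0x26af422c ⇒ little 2c 42 af 26
L8: neg op=0x2b:7|rd=0:2|pad=0:23 ⇒ 0x56000000 ⇒ little 00 00 00 56
L9: sub op=0x5d:7|rd=1:2|rs=1:2|pad=0:21 ⇒ 0xbaa00000 ⇒ little 00 00 a0 ba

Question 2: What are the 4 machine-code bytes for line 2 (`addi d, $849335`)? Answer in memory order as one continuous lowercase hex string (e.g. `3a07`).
b7f58cf3

2. addi fields op=0x79:7|rd=3:2|imm=849335:23 → word f38cf5b7h → b7 f5 8c f3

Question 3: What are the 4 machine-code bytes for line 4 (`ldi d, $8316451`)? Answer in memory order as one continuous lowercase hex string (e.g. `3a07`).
4. ldi fields op=0x55:7|rd=3:2|imm=8316451:23 → word abfee623h → 23 e6 fe ab

23e6feab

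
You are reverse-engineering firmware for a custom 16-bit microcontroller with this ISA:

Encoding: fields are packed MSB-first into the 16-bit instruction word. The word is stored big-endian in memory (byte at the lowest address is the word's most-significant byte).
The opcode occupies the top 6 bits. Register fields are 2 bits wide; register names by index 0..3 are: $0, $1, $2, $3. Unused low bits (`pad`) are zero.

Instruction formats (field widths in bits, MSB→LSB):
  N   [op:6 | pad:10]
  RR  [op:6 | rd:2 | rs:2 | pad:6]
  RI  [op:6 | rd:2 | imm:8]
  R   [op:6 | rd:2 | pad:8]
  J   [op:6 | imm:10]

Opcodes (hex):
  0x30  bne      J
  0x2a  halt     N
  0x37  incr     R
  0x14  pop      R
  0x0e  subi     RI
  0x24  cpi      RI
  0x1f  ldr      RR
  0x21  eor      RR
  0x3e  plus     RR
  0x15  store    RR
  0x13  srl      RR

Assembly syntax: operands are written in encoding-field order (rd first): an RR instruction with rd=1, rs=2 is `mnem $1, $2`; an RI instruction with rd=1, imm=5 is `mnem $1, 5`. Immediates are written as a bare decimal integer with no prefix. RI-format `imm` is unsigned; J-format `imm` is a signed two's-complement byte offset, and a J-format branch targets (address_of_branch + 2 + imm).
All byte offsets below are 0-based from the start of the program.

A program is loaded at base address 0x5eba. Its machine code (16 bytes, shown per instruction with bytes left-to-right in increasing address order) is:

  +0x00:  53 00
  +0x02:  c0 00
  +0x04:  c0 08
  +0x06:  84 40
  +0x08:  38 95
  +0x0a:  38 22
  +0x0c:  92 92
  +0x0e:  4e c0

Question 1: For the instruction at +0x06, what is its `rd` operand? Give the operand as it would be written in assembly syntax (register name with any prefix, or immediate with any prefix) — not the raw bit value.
$0

[06] 84 40 → 0x8440
  opcode bits[15:10]=0x21: eor/RR
  rd: (w>>8)&0x3=0x0 → $0
  rs: (w>>6)&0x3=0x1 → $1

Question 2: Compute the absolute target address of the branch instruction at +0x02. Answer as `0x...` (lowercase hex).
0x5ebe

@+02  big-endian(c0 00) = 0xc000
  opcode bits[15:10]=0x30: bne/J
  imm: (w>>0)&0x3ff=0x0 → 0
  target = base 0x5eba + off 0x02 + 2 + imm 0 = 0x5ebe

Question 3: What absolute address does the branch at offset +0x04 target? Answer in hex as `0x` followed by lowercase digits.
[04] c0 08 → 0xc008
  op=0xc008>>10=0x30 ⇒ bne (J)
  imm@[9:0]=0x8 ⇒ 8
  target = base 0x5eba + off 0x04 + 2 + imm 8 = 0x5ec8

0x5ec8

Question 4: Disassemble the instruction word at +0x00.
@+00  big-endian(53 00) = 0x5300
  op=0x5300>>10=0x14 ⇒ pop (R)
  rd@[9:8]=0x3 ⇒ $3

pop $3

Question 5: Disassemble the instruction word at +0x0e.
@+0e  big-endian(4e c0) = 0x4ec0
  opcode bits[15:10]=0x13: srl/RR
  rd@[9:8]=0x2 ⇒ $2
  rs@[7:6]=0x3 ⇒ $3

srl $2, $3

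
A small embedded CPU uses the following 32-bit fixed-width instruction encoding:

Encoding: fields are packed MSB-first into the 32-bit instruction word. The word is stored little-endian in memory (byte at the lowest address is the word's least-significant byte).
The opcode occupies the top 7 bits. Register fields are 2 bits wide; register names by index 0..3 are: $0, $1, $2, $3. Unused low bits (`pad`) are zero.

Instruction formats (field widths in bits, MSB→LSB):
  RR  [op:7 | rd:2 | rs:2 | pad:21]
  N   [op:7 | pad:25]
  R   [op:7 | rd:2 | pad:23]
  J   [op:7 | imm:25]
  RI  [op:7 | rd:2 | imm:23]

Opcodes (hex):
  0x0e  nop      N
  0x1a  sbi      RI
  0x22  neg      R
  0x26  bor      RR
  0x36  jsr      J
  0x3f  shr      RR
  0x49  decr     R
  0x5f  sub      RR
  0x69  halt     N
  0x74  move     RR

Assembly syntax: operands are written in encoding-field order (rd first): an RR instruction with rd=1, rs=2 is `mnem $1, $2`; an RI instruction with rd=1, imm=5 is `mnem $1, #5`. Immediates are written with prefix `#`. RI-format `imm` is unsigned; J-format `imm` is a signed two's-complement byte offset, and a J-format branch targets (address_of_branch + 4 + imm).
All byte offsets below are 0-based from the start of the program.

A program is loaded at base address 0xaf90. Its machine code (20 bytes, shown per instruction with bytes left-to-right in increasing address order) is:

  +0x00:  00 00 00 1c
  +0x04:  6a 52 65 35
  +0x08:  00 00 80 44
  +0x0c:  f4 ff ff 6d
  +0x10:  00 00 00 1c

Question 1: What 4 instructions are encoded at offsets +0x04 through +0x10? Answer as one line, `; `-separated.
off 0x04: read 6a 52 65 35 as little → 0x3565526a
  op=0x3565526a>>25=0x1a ⇒ sbi (RI)
  rd@[24:23]=0x2 ⇒ $2
  imm@[22:0]=0x65526a ⇒ #6640234
off 0x08: read 00 00 80 44 as little → 0x44800000
  op=0x44800000>>25=0x22 ⇒ neg (R)
  rd@[24:23]=0x1 ⇒ $1
off 0x0c: read f4 ff ff 6d as little → 0x6dfffff4
  op=0x6dfffff4>>25=0x36 ⇒ jsr (J)
  imm@[24:0]=0x1fffff4 (s25→-12) ⇒ #-12
off 0x10: read 00 00 00 1c as little → 0x1c000000
  op=0x1c000000>>25=0xe ⇒ nop (N)

sbi $2, #6640234; neg $1; jsr #-12; nop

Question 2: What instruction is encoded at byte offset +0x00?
nop

[00] 00 00 00 1c → 0x1c000000
  top 7b → 0xe → nop [N]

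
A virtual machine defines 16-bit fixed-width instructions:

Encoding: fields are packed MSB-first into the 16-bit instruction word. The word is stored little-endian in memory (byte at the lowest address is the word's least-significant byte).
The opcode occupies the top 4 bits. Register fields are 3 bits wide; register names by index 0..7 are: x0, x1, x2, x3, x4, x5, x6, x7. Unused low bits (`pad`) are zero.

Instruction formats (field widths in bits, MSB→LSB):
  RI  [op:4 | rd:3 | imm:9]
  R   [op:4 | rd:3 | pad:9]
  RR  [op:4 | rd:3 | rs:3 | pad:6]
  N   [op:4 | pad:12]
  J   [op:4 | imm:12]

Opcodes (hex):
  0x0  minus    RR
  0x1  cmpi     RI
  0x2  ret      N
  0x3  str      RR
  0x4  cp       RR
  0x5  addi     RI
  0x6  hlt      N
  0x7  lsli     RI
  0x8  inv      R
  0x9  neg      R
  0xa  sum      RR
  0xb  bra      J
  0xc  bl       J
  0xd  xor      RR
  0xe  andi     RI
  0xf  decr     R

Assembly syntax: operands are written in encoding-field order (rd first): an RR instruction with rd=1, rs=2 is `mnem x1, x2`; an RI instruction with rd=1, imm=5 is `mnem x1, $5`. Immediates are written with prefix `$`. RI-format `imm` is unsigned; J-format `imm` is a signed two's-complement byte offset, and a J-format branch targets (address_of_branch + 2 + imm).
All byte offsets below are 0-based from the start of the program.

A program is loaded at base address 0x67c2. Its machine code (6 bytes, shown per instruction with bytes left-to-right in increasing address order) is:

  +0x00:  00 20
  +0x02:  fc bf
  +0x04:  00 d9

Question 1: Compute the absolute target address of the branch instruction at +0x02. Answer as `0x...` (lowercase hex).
+0x02: fc bf ⇒ word 0xbffc (little)
  op=0xbffc>>12=0xb ⇒ bra (J)
  imm@[11:0]=0xffc (s12→-4) ⇒ $-4
  target = base 0x67c2 + off 0x02 + 2 + imm -4 = 0x67c2

0x67c2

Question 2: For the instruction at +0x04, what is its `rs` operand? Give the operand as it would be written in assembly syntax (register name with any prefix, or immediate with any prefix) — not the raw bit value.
off 0x04: read 00 d9 as little → 0xd900
  op=0xd900>>12=0xd ⇒ xor (RR)
  [11:9] rd=4 = x4
  [8:6] rs=4 = x4

x4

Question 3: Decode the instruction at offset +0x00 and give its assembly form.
@+00  little-endian(00 20) = 0x2000
  op=0x2000>>12=0x2 ⇒ ret (N)

ret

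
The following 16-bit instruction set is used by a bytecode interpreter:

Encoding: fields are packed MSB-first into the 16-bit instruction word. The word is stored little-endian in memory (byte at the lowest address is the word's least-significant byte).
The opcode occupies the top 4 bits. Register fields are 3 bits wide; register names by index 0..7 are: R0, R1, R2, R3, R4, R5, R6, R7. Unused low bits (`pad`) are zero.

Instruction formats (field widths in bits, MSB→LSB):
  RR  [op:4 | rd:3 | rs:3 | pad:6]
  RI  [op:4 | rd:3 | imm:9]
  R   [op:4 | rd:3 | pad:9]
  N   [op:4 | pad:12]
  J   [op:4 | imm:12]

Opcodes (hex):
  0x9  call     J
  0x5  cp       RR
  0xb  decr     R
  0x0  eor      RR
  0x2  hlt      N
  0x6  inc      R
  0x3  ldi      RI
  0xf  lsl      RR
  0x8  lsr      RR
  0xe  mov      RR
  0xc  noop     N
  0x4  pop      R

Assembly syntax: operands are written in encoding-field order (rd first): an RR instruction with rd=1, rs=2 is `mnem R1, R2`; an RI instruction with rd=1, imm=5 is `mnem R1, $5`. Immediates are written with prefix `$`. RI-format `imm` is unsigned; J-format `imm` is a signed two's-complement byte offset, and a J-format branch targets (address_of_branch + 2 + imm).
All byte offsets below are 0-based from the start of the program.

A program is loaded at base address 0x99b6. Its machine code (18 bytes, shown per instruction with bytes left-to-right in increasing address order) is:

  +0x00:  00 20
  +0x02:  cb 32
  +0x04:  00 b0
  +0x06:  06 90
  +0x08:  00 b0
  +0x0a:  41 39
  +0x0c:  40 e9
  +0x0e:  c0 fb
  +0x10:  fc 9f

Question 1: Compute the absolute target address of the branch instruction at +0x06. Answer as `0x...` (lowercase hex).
@+06  little-endian(06 90) = 0x9006
  op=0x9006>>12=0x9 ⇒ call (J)
  imm: (w>>0)&0xfff=0x6 → $6
  target = base 0x99b6 + off 0x06 + 2 + imm 6 = 0x99c4

0x99c4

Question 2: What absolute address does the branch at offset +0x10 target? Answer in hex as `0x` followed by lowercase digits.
+0x10: fc 9f ⇒ word 0x9ffc (little)
  top 4b → 0x9 → call [J]
  [11:0] imm=4092 (s12→-4) = $-4
  target = base 0x99b6 + off 0x10 + 2 + imm -4 = 0x99c4

0x99c4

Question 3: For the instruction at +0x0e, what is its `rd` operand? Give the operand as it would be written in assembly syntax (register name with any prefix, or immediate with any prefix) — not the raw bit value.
@+0e  little-endian(c0 fb) = 0xfbc0
  op=0xfbc0>>12=0xf ⇒ lsl (RR)
  [11:9] rd=5 = R5
  [8:6] rs=7 = R7

R5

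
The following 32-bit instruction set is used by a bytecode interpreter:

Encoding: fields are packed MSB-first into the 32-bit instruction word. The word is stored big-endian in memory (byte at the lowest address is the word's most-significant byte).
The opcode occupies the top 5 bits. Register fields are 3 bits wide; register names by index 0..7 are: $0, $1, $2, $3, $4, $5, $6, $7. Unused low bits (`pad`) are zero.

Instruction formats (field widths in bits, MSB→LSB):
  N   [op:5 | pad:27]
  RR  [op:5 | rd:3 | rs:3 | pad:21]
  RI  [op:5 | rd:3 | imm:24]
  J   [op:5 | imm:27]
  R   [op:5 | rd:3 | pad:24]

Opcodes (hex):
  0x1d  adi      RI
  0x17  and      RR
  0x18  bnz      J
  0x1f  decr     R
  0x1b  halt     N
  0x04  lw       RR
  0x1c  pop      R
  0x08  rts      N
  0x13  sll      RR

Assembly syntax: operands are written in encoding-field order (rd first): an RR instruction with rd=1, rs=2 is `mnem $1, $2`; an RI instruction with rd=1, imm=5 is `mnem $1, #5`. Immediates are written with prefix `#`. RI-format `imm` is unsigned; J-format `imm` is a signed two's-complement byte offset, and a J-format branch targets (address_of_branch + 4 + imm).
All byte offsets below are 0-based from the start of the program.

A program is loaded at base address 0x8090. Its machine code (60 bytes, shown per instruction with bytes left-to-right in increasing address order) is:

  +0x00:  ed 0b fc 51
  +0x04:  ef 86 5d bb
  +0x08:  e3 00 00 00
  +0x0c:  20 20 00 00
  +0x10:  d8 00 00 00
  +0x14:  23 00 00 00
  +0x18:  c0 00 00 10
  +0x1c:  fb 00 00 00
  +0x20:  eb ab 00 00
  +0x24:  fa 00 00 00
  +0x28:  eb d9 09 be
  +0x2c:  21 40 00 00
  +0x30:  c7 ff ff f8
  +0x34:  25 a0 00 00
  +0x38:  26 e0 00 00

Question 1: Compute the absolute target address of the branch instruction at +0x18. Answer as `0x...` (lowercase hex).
0x80bc

[18] c0 00 00 10 → 0xc0000010
  opcode bits[31:27]=0x18: bnz/J
  [26:0] imm=16 = #16
  target = base 0x8090 + off 0x18 + 4 + imm 16 = 0x80bc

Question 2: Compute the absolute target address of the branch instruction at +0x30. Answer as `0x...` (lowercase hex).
+0x30: c7 ff ff f8 ⇒ word 0xc7fffff8 (big)
  opcode bits[31:27]=0x18: bnz/J
  [26:0] imm=134217720 (s27→-8) = #-8
  target = base 0x8090 + off 0x30 + 4 + imm -8 = 0x80bc

0x80bc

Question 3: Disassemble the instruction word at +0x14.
off 0x14: read 23 00 00 00 as big → 0x23000000
  opcode bits[31:27]=0x4: lw/RR
  [26:24] rd=3 = $3
  [23:21] rs=0 = $0

lw $3, $0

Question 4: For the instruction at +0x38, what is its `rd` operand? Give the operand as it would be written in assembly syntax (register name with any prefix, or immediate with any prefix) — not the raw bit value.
+0x38: 26 e0 00 00 ⇒ word 0x26e00000 (big)
  top 5b → 0x4 → lw [RR]
  rd@[26:24]=0x6 ⇒ $6
  rs@[23:21]=0x7 ⇒ $7

$6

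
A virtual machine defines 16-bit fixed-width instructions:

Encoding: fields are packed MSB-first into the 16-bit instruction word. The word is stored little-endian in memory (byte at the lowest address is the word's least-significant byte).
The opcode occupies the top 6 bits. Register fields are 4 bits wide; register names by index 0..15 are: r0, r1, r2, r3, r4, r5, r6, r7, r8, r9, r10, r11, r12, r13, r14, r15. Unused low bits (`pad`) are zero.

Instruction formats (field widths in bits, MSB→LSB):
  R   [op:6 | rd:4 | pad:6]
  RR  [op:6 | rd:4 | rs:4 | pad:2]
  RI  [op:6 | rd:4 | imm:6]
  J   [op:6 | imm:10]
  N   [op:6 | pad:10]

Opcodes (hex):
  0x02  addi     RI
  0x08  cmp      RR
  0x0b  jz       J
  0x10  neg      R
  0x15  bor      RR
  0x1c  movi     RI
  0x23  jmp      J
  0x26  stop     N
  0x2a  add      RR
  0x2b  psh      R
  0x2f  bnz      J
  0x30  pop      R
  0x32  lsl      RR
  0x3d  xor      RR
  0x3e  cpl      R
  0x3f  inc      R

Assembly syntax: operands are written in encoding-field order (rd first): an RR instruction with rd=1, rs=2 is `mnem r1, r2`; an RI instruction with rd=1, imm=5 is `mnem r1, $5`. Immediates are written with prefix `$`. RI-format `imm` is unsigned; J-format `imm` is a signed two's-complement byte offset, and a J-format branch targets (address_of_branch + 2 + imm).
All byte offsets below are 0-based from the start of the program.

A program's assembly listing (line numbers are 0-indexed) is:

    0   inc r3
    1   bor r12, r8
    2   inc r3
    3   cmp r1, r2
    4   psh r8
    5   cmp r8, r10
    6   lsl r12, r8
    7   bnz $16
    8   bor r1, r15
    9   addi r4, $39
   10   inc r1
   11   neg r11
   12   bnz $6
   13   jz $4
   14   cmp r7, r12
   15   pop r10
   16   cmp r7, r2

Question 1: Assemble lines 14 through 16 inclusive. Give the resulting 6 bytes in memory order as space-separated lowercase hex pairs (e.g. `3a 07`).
L14: cmp op=0x8:6|rd=7:4|rs=12:4|pad=0:2 ⇒ 0x21f0 ⇒ little f0 21
L15: pop op=0x30:6|rd=10:4|pad=0:6 ⇒ 0xc280 ⇒ little 80 c2
L16: cmp op=0x8:6|rd=7:4|rs=2:4|pad=0:2 ⇒ 0x21c8 ⇒ little c8 21

f0 21 80 c2 c8 21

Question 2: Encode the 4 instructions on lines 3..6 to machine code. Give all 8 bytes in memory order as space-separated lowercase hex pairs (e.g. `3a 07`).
48 20 00 ae 28 22 20 cb

line 3 (cmp): pack op=0x8:6|rd=1:4|rs=2:4|pad=0:2 = 0x2048; little→ 48 20
line 4 (psh): pack op=0x2b:6|rd=8:4|pad=0:6 = 0xae00; little→ 00 ae
line 5 (cmp): pack op=0x8:6|rd=8:4|rs=10:4|pad=0:2 = 0x2228; little→ 28 22
line 6 (lsl): pack op=0x32:6|rd=12:4|rs=8:4|pad=0:2 = 0xcb20; little→ 20 cb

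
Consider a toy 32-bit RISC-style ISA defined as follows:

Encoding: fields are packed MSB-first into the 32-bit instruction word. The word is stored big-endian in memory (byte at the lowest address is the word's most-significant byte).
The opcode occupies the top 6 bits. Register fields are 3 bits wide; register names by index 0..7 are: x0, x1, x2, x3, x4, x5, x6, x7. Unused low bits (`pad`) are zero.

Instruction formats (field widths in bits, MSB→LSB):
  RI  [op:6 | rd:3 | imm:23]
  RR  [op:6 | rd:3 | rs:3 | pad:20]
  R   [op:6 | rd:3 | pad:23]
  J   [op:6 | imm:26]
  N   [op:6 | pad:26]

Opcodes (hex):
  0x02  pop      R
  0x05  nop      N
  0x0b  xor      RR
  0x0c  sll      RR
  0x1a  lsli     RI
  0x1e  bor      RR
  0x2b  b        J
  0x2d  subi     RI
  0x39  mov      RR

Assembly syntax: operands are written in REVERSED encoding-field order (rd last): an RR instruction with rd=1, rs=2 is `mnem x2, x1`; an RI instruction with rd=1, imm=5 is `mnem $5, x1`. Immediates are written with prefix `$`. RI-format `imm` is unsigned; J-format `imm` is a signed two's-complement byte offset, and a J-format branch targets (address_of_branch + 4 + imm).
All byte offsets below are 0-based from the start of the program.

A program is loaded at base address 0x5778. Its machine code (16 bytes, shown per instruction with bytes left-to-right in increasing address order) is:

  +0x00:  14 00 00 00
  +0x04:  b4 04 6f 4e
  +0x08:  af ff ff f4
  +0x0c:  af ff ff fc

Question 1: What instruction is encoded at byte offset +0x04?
[04] b4 04 6f 4e → 0xb4046f4e
  top 6b → 0x2d → subi [RI]
  [25:23] rd=0 = x0
  [22:0] imm=290638 = $290638

subi $290638, x0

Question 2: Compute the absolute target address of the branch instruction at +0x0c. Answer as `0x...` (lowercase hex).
0x5784

off 0x0c: read af ff ff fc as big → 0xaffffffc
  top 6b → 0x2b → b [J]
  imm: (w>>0)&0x3ffffff=0x3fffffc (s26→-4) → $-4
  target = base 0x5778 + off 0x0c + 4 + imm -4 = 0x5784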